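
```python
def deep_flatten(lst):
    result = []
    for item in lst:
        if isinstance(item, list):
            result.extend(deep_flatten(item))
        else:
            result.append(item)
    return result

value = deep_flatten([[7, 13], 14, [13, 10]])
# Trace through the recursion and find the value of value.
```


deep_flatten([[7, 13], 14, [13, 10]])
Processing each element:
  [7, 13] is a list -> deep_flatten recursively -> [7, 13]
  14 is not a list -> append 14
  [13, 10] is a list -> deep_flatten recursively -> [13, 10]
= [7, 13, 14, 13, 10]


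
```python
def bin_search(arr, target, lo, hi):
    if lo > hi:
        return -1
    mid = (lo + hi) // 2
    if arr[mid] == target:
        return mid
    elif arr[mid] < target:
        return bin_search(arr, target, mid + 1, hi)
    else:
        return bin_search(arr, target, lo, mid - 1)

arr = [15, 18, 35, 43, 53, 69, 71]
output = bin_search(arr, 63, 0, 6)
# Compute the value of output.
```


bin_search(arr, 63, 0, 6)
lo=0, hi=6, mid=3, arr[mid]=43
43 < 63, search right half
lo=4, hi=6, mid=5, arr[mid]=69
69 > 63, search left half
lo=4, hi=4, mid=4, arr[mid]=53
53 < 63, search right half
lo > hi, target not found, return -1
= -1


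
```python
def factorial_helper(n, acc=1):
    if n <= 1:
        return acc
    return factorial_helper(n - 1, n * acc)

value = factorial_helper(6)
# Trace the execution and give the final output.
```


factorial_helper(6, 1)
= factorial_helper(5, 6 * 1) = factorial_helper(5, 6)
= factorial_helper(4, 5 * 6) = factorial_helper(4, 30)
= factorial_helper(3, 4 * 30) = factorial_helper(3, 120)
= factorial_helper(2, 3 * 120) = factorial_helper(2, 360)
= factorial_helper(1, 2 * 360) = factorial_helper(1, 720)
n <= 1, return acc = 720


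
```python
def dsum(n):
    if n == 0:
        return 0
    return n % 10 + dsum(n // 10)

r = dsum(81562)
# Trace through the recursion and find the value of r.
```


dsum(81562)
= 2 + dsum(8156)
= 2 + 6 + dsum(815)
= 2 + 6 + 5 + dsum(81)
= 2 + 6 + 5 + 1 + dsum(8)
= 2 + 6 + 5 + 1 + 8 + dsum(0)
= 2 + 6 + 5 + 1 + 8 + 0
= 22


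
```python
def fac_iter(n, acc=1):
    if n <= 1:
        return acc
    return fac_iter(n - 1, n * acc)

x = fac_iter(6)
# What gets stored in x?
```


fac_iter(6, 1)
= fac_iter(5, 6 * 1) = fac_iter(5, 6)
= fac_iter(4, 5 * 6) = fac_iter(4, 30)
= fac_iter(3, 4 * 30) = fac_iter(3, 120)
= fac_iter(2, 3 * 120) = fac_iter(2, 360)
= fac_iter(1, 2 * 360) = fac_iter(1, 720)
n <= 1, return acc = 720


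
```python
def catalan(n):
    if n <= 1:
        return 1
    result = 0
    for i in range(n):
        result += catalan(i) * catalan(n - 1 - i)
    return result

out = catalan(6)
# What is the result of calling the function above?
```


catalan(6)
= sum of catalan(i) * catalan(6-1-i) for i in 0..5
First compute sub-values bottom-up:
  catalan(0) = 1, catalan(1) = 1
  catalan(2) = 1*1 + 1*1 = 2
  catalan(3) = 1*2 + 1*1 + 2*1 = 5
  catalan(4) = 1*5 + 1*2 + 2*1 + 5*1 = 14
  catalan(5) = 1*14 + 1*5 + 2*2 + 5*1 + 14*1 = 42
Now catalan(6):
  catalan(0)*catalan(5) = 1*42 = 42
  catalan(1)*catalan(4) = 1*14 = 14
  catalan(2)*catalan(3) = 2*5 = 10
  catalan(3)*catalan(2) = 5*2 = 10
  catalan(4)*catalan(1) = 14*1 = 14
  catalan(5)*catalan(0) = 42*1 = 42
= 42 + 14 + 10 + 10 + 14 + 42
= 132


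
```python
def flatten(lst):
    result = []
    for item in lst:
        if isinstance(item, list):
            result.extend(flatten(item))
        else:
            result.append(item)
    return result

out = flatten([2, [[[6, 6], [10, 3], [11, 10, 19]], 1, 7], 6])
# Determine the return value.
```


flatten([2, [[[6, 6], [10, 3], [11, 10, 19]], 1, 7], 6])
Processing each element:
  2 is not a list -> append 2
  [[[6, 6], [10, 3], [11, 10, 19]], 1, 7] is a list -> flatten recursively -> [6, 6, 10, 3, 11, 10, 19, 1, 7]
  6 is not a list -> append 6
= [2, 6, 6, 10, 3, 11, 10, 19, 1, 7, 6]


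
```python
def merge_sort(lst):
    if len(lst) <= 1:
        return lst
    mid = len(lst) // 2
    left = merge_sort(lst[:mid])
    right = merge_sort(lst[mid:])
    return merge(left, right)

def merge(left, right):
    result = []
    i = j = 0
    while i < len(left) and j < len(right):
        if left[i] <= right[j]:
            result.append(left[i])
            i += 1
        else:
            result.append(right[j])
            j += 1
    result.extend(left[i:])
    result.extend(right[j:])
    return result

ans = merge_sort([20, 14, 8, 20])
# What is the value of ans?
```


merge_sort([20, 14, 8, 20])
Split into [20, 14] and [8, 20]
Left sorted: [14, 20]
Right sorted: [8, 20]
Merge [14, 20] and [8, 20]
= [8, 14, 20, 20]


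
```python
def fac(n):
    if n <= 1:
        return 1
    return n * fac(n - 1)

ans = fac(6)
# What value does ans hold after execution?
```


fac(6)
= 6 * fac(5)
= 6 * 5 * fac(4)
= 6 * 5 * 4 * fac(3)
= 6 * 5 * 4 * 3 * fac(2)
= 6 * 5 * 4 * 3 * 2 * fac(1)
= 6 * 5 * 4 * 3 * 2 * 1
= 720


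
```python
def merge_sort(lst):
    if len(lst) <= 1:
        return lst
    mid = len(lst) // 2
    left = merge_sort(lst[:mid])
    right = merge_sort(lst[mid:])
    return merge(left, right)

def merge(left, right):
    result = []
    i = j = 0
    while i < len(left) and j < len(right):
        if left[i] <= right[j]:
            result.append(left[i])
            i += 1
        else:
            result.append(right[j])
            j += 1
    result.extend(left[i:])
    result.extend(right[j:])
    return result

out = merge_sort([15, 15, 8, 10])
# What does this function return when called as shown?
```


merge_sort([15, 15, 8, 10])
Split into [15, 15] and [8, 10]
Left sorted: [15, 15]
Right sorted: [8, 10]
Merge [15, 15] and [8, 10]
= [8, 10, 15, 15]


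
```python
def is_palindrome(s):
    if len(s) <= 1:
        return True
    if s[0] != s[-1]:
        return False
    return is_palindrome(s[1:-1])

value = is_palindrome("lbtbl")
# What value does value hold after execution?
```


is_palindrome("lbtbl")
"lbtbl": s[0]='l' == s[-1]='l' -> is_palindrome("btb")
"btb": s[0]='b' == s[-1]='b' -> is_palindrome("t")
"t": len <= 1 -> True
= True


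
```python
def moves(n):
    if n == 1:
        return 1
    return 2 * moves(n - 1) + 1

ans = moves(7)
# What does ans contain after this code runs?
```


moves(7)
= 2 * moves(6) + 1
= 2 * (2 * moves(5) + 1) + 1
= 2 * (2 * (2 * moves(4) + 1) + 1) + 1
= 2 * (2 * (2 * (2 * moves(3) + 1) + 1) + 1) + 1
= 2 * (2 * (2 * (2 * (2 * moves(2) + 1) + 1) + 1) + 1) + 1
= 2 * (2 * (2 * (2 * (2 * (2 * moves(1) + 1) + 1) + 1) + 1) + 1) + 1
Now compute bottom-up:
moves(1) = 1
moves(2) = 2 * 1 + 1 = 3
moves(3) = 2 * 3 + 1 = 7
moves(4) = 2 * 7 + 1 = 15
moves(5) = 2 * 15 + 1 = 31
moves(6) = 2 * 31 + 1 = 63
moves(7) = 2 * 63 + 1 = 127
= 127


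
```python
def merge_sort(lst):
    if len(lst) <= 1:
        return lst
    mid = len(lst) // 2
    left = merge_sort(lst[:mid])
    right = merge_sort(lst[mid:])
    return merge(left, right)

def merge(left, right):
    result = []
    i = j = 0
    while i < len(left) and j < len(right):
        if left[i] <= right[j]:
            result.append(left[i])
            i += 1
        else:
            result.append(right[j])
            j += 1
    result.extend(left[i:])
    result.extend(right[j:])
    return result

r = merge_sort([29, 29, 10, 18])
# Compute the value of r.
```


merge_sort([29, 29, 10, 18])
Split into [29, 29] and [10, 18]
Left sorted: [29, 29]
Right sorted: [10, 18]
Merge [29, 29] and [10, 18]
= [10, 18, 29, 29]


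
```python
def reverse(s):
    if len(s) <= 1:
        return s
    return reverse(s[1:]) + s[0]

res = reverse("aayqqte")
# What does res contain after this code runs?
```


reverse("aayqqte")
= reverse("ayqqte") + "a"
= reverse("yqqte") + "a" + "a"
= reverse("qqte") + "y" + "a" + "a"
= reverse("qte") + "q" + "y" + "a" + "a"
= reverse("te") + "q" + "q" + "y" + "a" + "a"
= reverse("e") + "t" + "q" + "q" + "y" + "a" + "a"
= "e" + "t" + "q" + "q" + "y" + "a" + "a"
= "etqqyaa"


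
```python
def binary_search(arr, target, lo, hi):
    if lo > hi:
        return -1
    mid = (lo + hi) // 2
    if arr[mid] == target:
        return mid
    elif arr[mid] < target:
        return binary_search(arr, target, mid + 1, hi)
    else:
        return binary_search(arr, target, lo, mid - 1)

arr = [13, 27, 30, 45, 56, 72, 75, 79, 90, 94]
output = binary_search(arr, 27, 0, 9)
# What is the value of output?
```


binary_search(arr, 27, 0, 9)
lo=0, hi=9, mid=4, arr[mid]=56
56 > 27, search left half
lo=0, hi=3, mid=1, arr[mid]=27
arr[1] == 27, found at index 1
= 1


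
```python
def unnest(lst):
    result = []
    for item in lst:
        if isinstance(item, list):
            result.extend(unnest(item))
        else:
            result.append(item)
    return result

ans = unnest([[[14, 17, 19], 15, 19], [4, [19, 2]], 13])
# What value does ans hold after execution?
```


unnest([[[14, 17, 19], 15, 19], [4, [19, 2]], 13])
Processing each element:
  [[14, 17, 19], 15, 19] is a list -> unnest recursively -> [14, 17, 19, 15, 19]
  [4, [19, 2]] is a list -> unnest recursively -> [4, 19, 2]
  13 is not a list -> append 13
= [14, 17, 19, 15, 19, 4, 19, 2, 13]


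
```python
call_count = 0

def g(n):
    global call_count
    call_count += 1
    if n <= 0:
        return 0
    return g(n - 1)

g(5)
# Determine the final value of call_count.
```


g(5) calls g(4) calls ... calls g(0)
Total calls: 5 + 1 (for base case) = 6


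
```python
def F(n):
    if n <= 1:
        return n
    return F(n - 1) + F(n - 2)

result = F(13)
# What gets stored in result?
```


F(13)
= F(12) + F(11)
= (F(11) + F(10)) + F(11)
Computing bottom-up: F(0)=0, F(1)=1, F(2)=1, F(3)=2, F(4)=3, F(5)=5, F(6)=8, F(7)=13, F(8)=21, F(9)=34, F(10)=55, F(11)=89, F(12)=144, F(13)=233
= 233


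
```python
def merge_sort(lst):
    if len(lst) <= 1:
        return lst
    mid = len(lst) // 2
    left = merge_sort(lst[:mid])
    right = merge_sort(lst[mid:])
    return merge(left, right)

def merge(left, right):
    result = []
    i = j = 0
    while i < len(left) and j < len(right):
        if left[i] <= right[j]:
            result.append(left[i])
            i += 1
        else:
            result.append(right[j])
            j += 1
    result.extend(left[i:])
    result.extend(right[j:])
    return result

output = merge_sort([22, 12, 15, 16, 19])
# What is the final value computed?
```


merge_sort([22, 12, 15, 16, 19])
Split into [22, 12] and [15, 16, 19]
Left sorted: [12, 22]
Right sorted: [15, 16, 19]
Merge [12, 22] and [15, 16, 19]
= [12, 15, 16, 19, 22]


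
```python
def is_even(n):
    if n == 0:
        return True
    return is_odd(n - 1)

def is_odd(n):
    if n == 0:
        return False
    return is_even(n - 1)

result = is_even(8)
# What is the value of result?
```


is_even(8)
= is_odd(7)
= is_even(6)
= is_odd(5)
= is_even(4)
= is_odd(3)
= is_even(2)
= is_odd(1)
= is_even(0)
n == 0: return True
= True


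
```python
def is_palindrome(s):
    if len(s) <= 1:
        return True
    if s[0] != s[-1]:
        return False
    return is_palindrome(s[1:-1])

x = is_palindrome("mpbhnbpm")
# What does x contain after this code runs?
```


is_palindrome("mpbhnbpm")
"mpbhnbpm": s[0]='m' == s[-1]='m' -> is_palindrome("pbhnbp")
"pbhnbp": s[0]='p' == s[-1]='p' -> is_palindrome("bhnb")
"bhnb": s[0]='b' == s[-1]='b' -> is_palindrome("hn")
"hn": s[0]='h' != s[-1]='n' -> False
= False


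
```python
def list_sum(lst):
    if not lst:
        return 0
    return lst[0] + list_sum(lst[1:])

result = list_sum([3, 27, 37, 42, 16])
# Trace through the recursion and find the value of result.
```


list_sum([3, 27, 37, 42, 16])
= 3 + list_sum([27, 37, 42, 16])
= 3 + 27 + list_sum([37, 42, 16])
= 3 + 27 + 37 + list_sum([42, 16])
= 3 + 27 + 37 + 42 + list_sum([16])
= 3 + 27 + 37 + 42 + 16 + list_sum([])
= 3 + 27 + 37 + 42 + 16 + 0
= 125


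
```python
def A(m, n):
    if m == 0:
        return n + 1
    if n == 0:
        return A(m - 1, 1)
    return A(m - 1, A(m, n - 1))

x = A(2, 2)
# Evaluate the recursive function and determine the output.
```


A(2, 2)
= A(1, A(2, 1))
First compute A(2, 1) = 5
= A(1, 5)
= 7


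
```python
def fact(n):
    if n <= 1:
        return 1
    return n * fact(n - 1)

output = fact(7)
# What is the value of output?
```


fact(7)
= 7 * fact(6)
= 7 * 6 * fact(5)
= 7 * 6 * 5 * fact(4)
= 7 * 6 * 5 * 4 * fact(3)
= 7 * 6 * 5 * 4 * 3 * fact(2)
= 7 * 6 * 5 * 4 * 3 * 2 * fact(1)
= 7 * 6 * 5 * 4 * 3 * 2 * 1
= 5040


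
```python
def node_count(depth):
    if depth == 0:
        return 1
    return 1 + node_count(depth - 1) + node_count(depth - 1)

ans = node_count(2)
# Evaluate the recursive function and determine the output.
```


node_count(2)
= 1 + node_count(1) + node_count(1)
= 1 + 2 * node_count(1)
node_count(k) = 2^(k+1) - 1
node_count(0) = 1
node_count(1) = 3
node_count(2) = 7
node_count(2) = 2^3 - 1 = 7


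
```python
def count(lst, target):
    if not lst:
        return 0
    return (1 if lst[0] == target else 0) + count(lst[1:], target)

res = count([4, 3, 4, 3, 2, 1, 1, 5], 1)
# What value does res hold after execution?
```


count([4, 3, 4, 3, 2, 1, 1, 5], 1)
lst[0]=4 != 1: 0 + count([3, 4, 3, 2, 1, 1, 5], 1)
lst[0]=3 != 1: 0 + count([4, 3, 2, 1, 1, 5], 1)
lst[0]=4 != 1: 0 + count([3, 2, 1, 1, 5], 1)
lst[0]=3 != 1: 0 + count([2, 1, 1, 5], 1)
lst[0]=2 != 1: 0 + count([1, 1, 5], 1)
lst[0]=1 == 1: 1 + count([1, 5], 1)
lst[0]=1 == 1: 1 + count([5], 1)
lst[0]=5 != 1: 0 + count([], 1)
= 2


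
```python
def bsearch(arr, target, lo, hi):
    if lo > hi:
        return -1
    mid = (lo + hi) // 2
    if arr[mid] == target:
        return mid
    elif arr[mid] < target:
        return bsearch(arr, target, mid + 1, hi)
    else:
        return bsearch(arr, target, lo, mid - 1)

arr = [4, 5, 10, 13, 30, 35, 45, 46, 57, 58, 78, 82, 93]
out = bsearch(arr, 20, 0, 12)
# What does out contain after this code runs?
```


bsearch(arr, 20, 0, 12)
lo=0, hi=12, mid=6, arr[mid]=45
45 > 20, search left half
lo=0, hi=5, mid=2, arr[mid]=10
10 < 20, search right half
lo=3, hi=5, mid=4, arr[mid]=30
30 > 20, search left half
lo=3, hi=3, mid=3, arr[mid]=13
13 < 20, search right half
lo > hi, target not found, return -1
= -1


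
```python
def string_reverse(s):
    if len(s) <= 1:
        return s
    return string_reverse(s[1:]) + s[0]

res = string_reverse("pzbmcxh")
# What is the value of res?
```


string_reverse("pzbmcxh")
= string_reverse("zbmcxh") + "p"
= string_reverse("bmcxh") + "z" + "p"
= string_reverse("mcxh") + "b" + "z" + "p"
= string_reverse("cxh") + "m" + "b" + "z" + "p"
= string_reverse("xh") + "c" + "m" + "b" + "z" + "p"
= string_reverse("h") + "x" + "c" + "m" + "b" + "z" + "p"
= "h" + "x" + "c" + "m" + "b" + "z" + "p"
= "hxcmbzp"


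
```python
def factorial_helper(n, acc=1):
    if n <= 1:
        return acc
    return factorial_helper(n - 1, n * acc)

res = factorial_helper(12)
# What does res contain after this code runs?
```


factorial_helper(12, 1)
= factorial_helper(11, 12 * 1) = factorial_helper(11, 12)
= factorial_helper(10, 11 * 12) = factorial_helper(10, 132)
= factorial_helper(9, 10 * 132) = factorial_helper(9, 1320)
= factorial_helper(8, 9 * 1320) = factorial_helper(8, 11880)
= factorial_helper(7, 8 * 11880) = factorial_helper(7, 95040)
= factorial_helper(6, 7 * 95040) = factorial_helper(6, 665280)
= factorial_helper(5, 6 * 665280) = factorial_helper(5, 3991680)
= factorial_helper(4, 5 * 3991680) = factorial_helper(4, 19958400)
= factorial_helper(3, 4 * 19958400) = factorial_helper(3, 79833600)
= factorial_helper(2, 3 * 79833600) = factorial_helper(2, 239500800)
= factorial_helper(1, 2 * 239500800) = factorial_helper(1, 479001600)
n <= 1, return acc = 479001600


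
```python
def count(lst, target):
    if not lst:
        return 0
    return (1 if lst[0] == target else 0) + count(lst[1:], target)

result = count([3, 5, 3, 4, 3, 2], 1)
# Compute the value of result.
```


count([3, 5, 3, 4, 3, 2], 1)
lst[0]=3 != 1: 0 + count([5, 3, 4, 3, 2], 1)
lst[0]=5 != 1: 0 + count([3, 4, 3, 2], 1)
lst[0]=3 != 1: 0 + count([4, 3, 2], 1)
lst[0]=4 != 1: 0 + count([3, 2], 1)
lst[0]=3 != 1: 0 + count([2], 1)
lst[0]=2 != 1: 0 + count([], 1)
= 0


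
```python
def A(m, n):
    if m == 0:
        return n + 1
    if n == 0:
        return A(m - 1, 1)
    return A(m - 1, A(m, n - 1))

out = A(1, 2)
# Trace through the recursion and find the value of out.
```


A(1, 2)
= A(0, A(1, 1))
First compute A(1, 1) = 3
= A(0, 3)
= 4


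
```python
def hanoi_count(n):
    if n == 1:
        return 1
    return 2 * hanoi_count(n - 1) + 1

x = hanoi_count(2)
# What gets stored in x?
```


hanoi_count(2)
= 2 * hanoi_count(1) + 1
Now compute bottom-up:
hanoi_count(1) = 1
hanoi_count(2) = 2 * 1 + 1 = 3
= 3


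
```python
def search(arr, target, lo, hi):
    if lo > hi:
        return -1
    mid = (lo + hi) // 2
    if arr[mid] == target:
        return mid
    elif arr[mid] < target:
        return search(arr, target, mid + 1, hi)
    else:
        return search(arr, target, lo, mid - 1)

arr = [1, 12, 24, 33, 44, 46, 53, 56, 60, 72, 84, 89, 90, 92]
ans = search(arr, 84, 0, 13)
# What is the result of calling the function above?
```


search(arr, 84, 0, 13)
lo=0, hi=13, mid=6, arr[mid]=53
53 < 84, search right half
lo=7, hi=13, mid=10, arr[mid]=84
arr[10] == 84, found at index 10
= 10


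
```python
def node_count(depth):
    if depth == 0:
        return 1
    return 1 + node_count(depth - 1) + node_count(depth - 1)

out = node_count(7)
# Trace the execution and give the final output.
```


node_count(7)
= 1 + node_count(6) + node_count(6)
= 1 + 2 * node_count(6)
node_count(k) = 2^(k+1) - 1
node_count(0) = 1
node_count(1) = 3
node_count(2) = 7
node_count(3) = 15
node_count(4) = 31
node_count(7) = 2^8 - 1 = 255


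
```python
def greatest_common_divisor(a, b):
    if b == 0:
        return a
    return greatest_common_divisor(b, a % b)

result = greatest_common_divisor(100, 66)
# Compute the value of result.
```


greatest_common_divisor(100, 66)
= greatest_common_divisor(66, 100 % 66) = greatest_common_divisor(66, 34)
= greatest_common_divisor(34, 66 % 34) = greatest_common_divisor(34, 32)
= greatest_common_divisor(32, 34 % 32) = greatest_common_divisor(32, 2)
= greatest_common_divisor(2, 32 % 2) = greatest_common_divisor(2, 0)
b == 0, return a = 2


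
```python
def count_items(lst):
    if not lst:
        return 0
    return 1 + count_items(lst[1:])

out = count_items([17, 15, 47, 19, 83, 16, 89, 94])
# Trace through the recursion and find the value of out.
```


count_items([17, 15, 47, 19, 83, 16, 89, 94])
= 1 + count_items([15, 47, 19, 83, 16, 89, 94])
= 1 + 1 + count_items([47, 19, 83, 16, 89, 94])
= 1 + 1 + 1 + count_items([19, 83, 16, 89, 94])
= 1 + 1 + 1 + 1 + count_items([83, 16, 89, 94])
= 1 + 1 + 1 + 1 + 1 + count_items([16, 89, 94])
= 1 + 1 + 1 + 1 + 1 + 1 + count_items([89, 94])
= 1 + 1 + 1 + 1 + 1 + 1 + 1 + count_items([94])
= 1 + 1 + 1 + 1 + 1 + 1 + 1 + 1 + count_items([])
= 1 + 1 + 1 + 1 + 1 + 1 + 1 + 1 + 0
= 8


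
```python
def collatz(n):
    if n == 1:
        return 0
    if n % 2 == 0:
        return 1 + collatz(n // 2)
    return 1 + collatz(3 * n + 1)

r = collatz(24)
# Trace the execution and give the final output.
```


collatz(24)
24 is even -> collatz(12)
12 is even -> collatz(6)
6 is even -> collatz(3)
3 is odd -> 3*3+1 = 10 -> collatz(10)
10 is even -> collatz(5)
5 is odd -> 3*5+1 = 16 -> collatz(16)
16 is even -> collatz(8)
8 is even -> collatz(4)
4 is even -> collatz(2)
2 is even -> collatz(1)
Reached 1 after 10 steps
= 10


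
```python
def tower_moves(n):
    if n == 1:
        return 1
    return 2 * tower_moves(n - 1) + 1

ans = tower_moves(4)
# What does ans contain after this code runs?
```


tower_moves(4)
= 2 * tower_moves(3) + 1
= 2 * (2 * tower_moves(2) + 1) + 1
= 2 * (2 * (2 * tower_moves(1) + 1) + 1) + 1
Now compute bottom-up:
tower_moves(1) = 1
tower_moves(2) = 2 * 1 + 1 = 3
tower_moves(3) = 2 * 3 + 1 = 7
tower_moves(4) = 2 * 7 + 1 = 15
= 15


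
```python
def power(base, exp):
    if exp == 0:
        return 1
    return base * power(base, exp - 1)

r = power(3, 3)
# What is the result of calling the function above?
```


power(3, 3)
= 3 * power(3, 2)
= 3 * 3 * power(3, 1)
= 3 * 3 * 3 * power(3, 0)
= 3 * 3 * 3 * 1
= 27


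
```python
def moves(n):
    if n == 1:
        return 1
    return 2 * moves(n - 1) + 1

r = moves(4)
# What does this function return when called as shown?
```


moves(4)
= 2 * moves(3) + 1
= 2 * (2 * moves(2) + 1) + 1
= 2 * (2 * (2 * moves(1) + 1) + 1) + 1
Now compute bottom-up:
moves(1) = 1
moves(2) = 2 * 1 + 1 = 3
moves(3) = 2 * 3 + 1 = 7
moves(4) = 2 * 7 + 1 = 15
= 15


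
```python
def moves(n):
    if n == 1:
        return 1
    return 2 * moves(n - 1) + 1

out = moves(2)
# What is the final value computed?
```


moves(2)
= 2 * moves(1) + 1
Now compute bottom-up:
moves(1) = 1
moves(2) = 2 * 1 + 1 = 3
= 3


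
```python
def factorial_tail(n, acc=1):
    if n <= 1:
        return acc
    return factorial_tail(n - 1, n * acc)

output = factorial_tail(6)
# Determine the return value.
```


factorial_tail(6, 1)
= factorial_tail(5, 6 * 1) = factorial_tail(5, 6)
= factorial_tail(4, 5 * 6) = factorial_tail(4, 30)
= factorial_tail(3, 4 * 30) = factorial_tail(3, 120)
= factorial_tail(2, 3 * 120) = factorial_tail(2, 360)
= factorial_tail(1, 2 * 360) = factorial_tail(1, 720)
n <= 1, return acc = 720


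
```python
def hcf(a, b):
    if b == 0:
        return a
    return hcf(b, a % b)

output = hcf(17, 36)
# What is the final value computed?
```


hcf(17, 36)
= hcf(36, 17 % 36) = hcf(36, 17)
= hcf(17, 36 % 17) = hcf(17, 2)
= hcf(2, 17 % 2) = hcf(2, 1)
= hcf(1, 2 % 1) = hcf(1, 0)
b == 0, return a = 1


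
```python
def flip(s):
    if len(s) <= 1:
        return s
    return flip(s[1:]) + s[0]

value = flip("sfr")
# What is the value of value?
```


flip("sfr")
= flip("fr") + "s"
= flip("r") + "f" + "s"
= "r" + "f" + "s"
= "rfs"


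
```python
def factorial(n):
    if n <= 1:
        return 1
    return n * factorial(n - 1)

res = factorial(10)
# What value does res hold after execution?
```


factorial(10)
= 10 * factorial(9)
= 10 * 9 * factorial(8)
= 10 * 9 * 8 * factorial(7)
= 10 * 9 * 8 * 7 * factorial(6)
= 10 * 9 * 8 * 7 * 6 * factorial(5)
= 10 * 9 * 8 * 7 * 6 * 5 * factorial(4)
= 10 * 9 * 8 * 7 * 6 * 5 * 4 * factorial(3)
= 10 * 9 * 8 * 7 * 6 * 5 * 4 * 3 * factorial(2)
= 10 * 9 * 8 * 7 * 6 * 5 * 4 * 3 * 2 * factorial(1)
= 10 * 9 * 8 * 7 * 6 * 5 * 4 * 3 * 2 * 1
= 3628800


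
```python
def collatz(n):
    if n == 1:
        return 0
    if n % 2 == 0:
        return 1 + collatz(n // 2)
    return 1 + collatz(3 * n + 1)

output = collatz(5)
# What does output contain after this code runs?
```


collatz(5)
5 is odd -> 3*5+1 = 16 -> collatz(16)
16 is even -> collatz(8)
8 is even -> collatz(4)
4 is even -> collatz(2)
2 is even -> collatz(1)
Reached 1 after 5 steps
= 5


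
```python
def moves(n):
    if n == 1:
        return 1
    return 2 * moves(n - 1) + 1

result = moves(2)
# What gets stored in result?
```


moves(2)
= 2 * moves(1) + 1
Now compute bottom-up:
moves(1) = 1
moves(2) = 2 * 1 + 1 = 3
= 3


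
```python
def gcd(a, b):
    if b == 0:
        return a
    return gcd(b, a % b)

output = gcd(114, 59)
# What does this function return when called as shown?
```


gcd(114, 59)
= gcd(59, 114 % 59) = gcd(59, 55)
= gcd(55, 59 % 55) = gcd(55, 4)
= gcd(4, 55 % 4) = gcd(4, 3)
= gcd(3, 4 % 3) = gcd(3, 1)
= gcd(1, 3 % 1) = gcd(1, 0)
b == 0, return a = 1


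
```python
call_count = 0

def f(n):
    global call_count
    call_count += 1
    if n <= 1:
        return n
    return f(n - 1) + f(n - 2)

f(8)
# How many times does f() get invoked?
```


f(8) calls f(7) and f(6); each non-base call branches into two more.
Let C(k) = total number of calls made by f(k), including the call to f(k) itself.
Base cases: C(0) = 1, C(1) = 1
Recurrence: C(k) = 1 + C(k-1) + C(k-2)
  C(2) = 1 + C(1) + C(0) = 1 + 1 + 1 = 3
  C(3) = 1 + C(2) + C(1) = 1 + 3 + 1 = 5
  C(4) = 1 + C(3) + C(2) = 1 + 5 + 3 = 9
  C(5) = 1 + C(4) + C(3) = 1 + 9 + 5 = 15
  C(6) = 1 + C(5) + C(4) = 1 + 15 + 9 = 25
  C(7) = 1 + C(6) + C(5) = 1 + 25 + 15 = 41
  C(8) = 1 + C(7) + C(6) = 1 + 41 + 25 = 67
Total calls = C(8) = 67


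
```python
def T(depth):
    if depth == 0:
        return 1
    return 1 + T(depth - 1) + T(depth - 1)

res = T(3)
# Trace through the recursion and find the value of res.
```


T(3)
= 1 + T(2) + T(2)
= 1 + 2 * T(2)
T(k) = 2^(k+1) - 1
T(0) = 1
T(1) = 3
T(2) = 7
T(3) = 15
T(3) = 2^4 - 1 = 15


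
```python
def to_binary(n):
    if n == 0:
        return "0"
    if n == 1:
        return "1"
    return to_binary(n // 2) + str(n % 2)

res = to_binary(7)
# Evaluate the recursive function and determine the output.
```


to_binary(7)
= to_binary(3) + "1"
= to_binary(1) + "1" + "1"
= "1" + "1" + "1"
= "111"


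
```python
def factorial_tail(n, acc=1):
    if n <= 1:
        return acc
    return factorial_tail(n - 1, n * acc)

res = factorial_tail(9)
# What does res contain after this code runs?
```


factorial_tail(9, 1)
= factorial_tail(8, 9 * 1) = factorial_tail(8, 9)
= factorial_tail(7, 8 * 9) = factorial_tail(7, 72)
= factorial_tail(6, 7 * 72) = factorial_tail(6, 504)
= factorial_tail(5, 6 * 504) = factorial_tail(5, 3024)
= factorial_tail(4, 5 * 3024) = factorial_tail(4, 15120)
= factorial_tail(3, 4 * 15120) = factorial_tail(3, 60480)
= factorial_tail(2, 3 * 60480) = factorial_tail(2, 181440)
= factorial_tail(1, 2 * 181440) = factorial_tail(1, 362880)
n <= 1, return acc = 362880


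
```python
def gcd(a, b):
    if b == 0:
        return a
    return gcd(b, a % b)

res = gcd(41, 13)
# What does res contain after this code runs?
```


gcd(41, 13)
= gcd(13, 41 % 13) = gcd(13, 2)
= gcd(2, 13 % 2) = gcd(2, 1)
= gcd(1, 2 % 1) = gcd(1, 0)
b == 0, return a = 1


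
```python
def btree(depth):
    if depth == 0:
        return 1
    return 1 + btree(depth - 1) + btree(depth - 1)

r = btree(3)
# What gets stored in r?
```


btree(3)
= 1 + btree(2) + btree(2)
= 1 + 2 * btree(2)
btree(k) = 2^(k+1) - 1
btree(0) = 1
btree(1) = 3
btree(2) = 7
btree(3) = 15
btree(3) = 2^4 - 1 = 15


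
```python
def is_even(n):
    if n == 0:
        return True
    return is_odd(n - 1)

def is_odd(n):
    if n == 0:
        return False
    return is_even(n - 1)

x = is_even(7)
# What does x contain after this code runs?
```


is_even(7)
= is_odd(6)
= is_even(5)
= is_odd(4)
= is_even(3)
= is_odd(2)
= is_even(1)
= is_odd(0)
n == 0: return False
= False


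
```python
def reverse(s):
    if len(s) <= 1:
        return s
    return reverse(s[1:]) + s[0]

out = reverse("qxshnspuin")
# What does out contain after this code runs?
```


reverse("qxshnspuin")
= reverse("xshnspuin") + "q"
= reverse("shnspuin") + "x" + "q"
= reverse("hnspuin") + "s" + "x" + "q"
= reverse("nspuin") + "h" + "s" + "x" + "q"
= reverse("spuin") + "n" + "h" + "s" + "x" + "q"
= reverse("puin") + "s" + "n" + "h" + "s" + "x" + "q"
= reverse("uin") + "p" + "s" + "n" + "h" + "s" + "x" + "q"
= reverse("in") + "u" + "p" + "s" + "n" + "h" + "s" + "x" + "q"
= reverse("n") + "i" + "u" + "p" + "s" + "n" + "h" + "s" + "x" + "q"
= "n" + "i" + "u" + "p" + "s" + "n" + "h" + "s" + "x" + "q"
= "niupsnhsxq"


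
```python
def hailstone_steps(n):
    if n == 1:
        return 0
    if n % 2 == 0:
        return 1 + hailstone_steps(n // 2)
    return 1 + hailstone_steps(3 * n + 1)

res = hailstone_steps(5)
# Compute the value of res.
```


hailstone_steps(5)
5 is odd -> 3*5+1 = 16 -> hailstone_steps(16)
16 is even -> hailstone_steps(8)
8 is even -> hailstone_steps(4)
4 is even -> hailstone_steps(2)
2 is even -> hailstone_steps(1)
Reached 1 after 5 steps
= 5


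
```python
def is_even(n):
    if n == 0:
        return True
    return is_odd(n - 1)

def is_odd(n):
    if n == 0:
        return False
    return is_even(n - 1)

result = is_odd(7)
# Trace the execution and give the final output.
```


is_odd(7)
= is_even(6)
= is_odd(5)
= is_even(4)
= is_odd(3)
= is_even(2)
= is_odd(1)
= is_even(0)
n == 0: return True
= True


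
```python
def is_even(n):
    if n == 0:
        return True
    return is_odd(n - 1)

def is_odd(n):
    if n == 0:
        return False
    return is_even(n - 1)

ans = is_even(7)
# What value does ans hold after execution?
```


is_even(7)
= is_odd(6)
= is_even(5)
= is_odd(4)
= is_even(3)
= is_odd(2)
= is_even(1)
= is_odd(0)
n == 0: return False
= False


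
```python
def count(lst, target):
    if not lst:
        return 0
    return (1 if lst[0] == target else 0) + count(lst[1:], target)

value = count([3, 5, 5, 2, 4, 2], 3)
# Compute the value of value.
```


count([3, 5, 5, 2, 4, 2], 3)
lst[0]=3 == 3: 1 + count([5, 5, 2, 4, 2], 3)
lst[0]=5 != 3: 0 + count([5, 2, 4, 2], 3)
lst[0]=5 != 3: 0 + count([2, 4, 2], 3)
lst[0]=2 != 3: 0 + count([4, 2], 3)
lst[0]=4 != 3: 0 + count([2], 3)
lst[0]=2 != 3: 0 + count([], 3)
= 1


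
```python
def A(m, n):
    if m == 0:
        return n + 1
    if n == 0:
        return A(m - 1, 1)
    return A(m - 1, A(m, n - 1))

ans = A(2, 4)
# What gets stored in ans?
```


A(2, 4)
= A(1, A(2, 3))
First compute A(2, 3) = 9
= A(1, 9)
= 11


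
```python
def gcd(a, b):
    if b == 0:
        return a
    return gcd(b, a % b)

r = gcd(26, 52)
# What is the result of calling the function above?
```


gcd(26, 52)
= gcd(52, 26 % 52) = gcd(52, 26)
= gcd(26, 52 % 26) = gcd(26, 0)
b == 0, return a = 26


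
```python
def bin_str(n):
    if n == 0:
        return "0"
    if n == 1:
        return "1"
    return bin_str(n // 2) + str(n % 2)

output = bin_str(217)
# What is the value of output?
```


bin_str(217)
= bin_str(108) + "1"
= bin_str(54) + "0" + "1"
= bin_str(27) + "0" + "0" + "1"
= bin_str(13) + "1" + "0" + "0" + "1"
= bin_str(6) + "1" + "1" + "0" + "0" + "1"
= bin_str(3) + "0" + "1" + "1" + "0" + "0" + "1"
= bin_str(1) + "1" + "0" + "1" + "1" + "0" + "0" + "1"
= "1" + "1" + "0" + "1" + "1" + "0" + "0" + "1"
= "11011001"


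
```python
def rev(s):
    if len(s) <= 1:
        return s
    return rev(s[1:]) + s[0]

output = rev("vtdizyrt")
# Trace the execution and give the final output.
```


rev("vtdizyrt")
= rev("tdizyrt") + "v"
= rev("dizyrt") + "t" + "v"
= rev("izyrt") + "d" + "t" + "v"
= rev("zyrt") + "i" + "d" + "t" + "v"
= rev("yrt") + "z" + "i" + "d" + "t" + "v"
= rev("rt") + "y" + "z" + "i" + "d" + "t" + "v"
= rev("t") + "r" + "y" + "z" + "i" + "d" + "t" + "v"
= "t" + "r" + "y" + "z" + "i" + "d" + "t" + "v"
= "tryzidtv"


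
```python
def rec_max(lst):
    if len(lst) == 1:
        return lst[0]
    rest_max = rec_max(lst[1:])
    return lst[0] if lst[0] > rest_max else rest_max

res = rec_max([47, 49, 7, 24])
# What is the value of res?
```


rec_max([47, 49, 7, 24])
= compare 47 with rec_max([49, 7, 24])
= compare 49 with rec_max([7, 24])
= compare 7 with rec_max([24])
Base: rec_max([24]) = 24
compare 7 with 24: max = 24
compare 49 with 24: max = 49
compare 47 with 49: max = 49
= 49


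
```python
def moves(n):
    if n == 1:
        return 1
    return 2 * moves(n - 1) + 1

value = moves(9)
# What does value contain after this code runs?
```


moves(9)
= 2 * moves(8) + 1
= 2 * (2 * moves(7) + 1) + 1
= 2 * (2 * (2 * moves(6) + 1) + 1) + 1
= 2 * (2 * (2 * (2 * moves(5) + 1) + 1) + 1) + 1
= 2 * (2 * (2 * (2 * (2 * moves(4) + 1) + 1) + 1) + 1) + 1
= 2 * (2 * (2 * (2 * (2 * (2 * moves(3) + 1) + 1) + 1) + 1) + 1) + 1
= 2 * (2 * (2 * (2 * (2 * (2 * (2 * moves(2) + 1) + 1) + 1) + 1) + 1) + 1) + 1
= 2 * (2 * (2 * (2 * (2 * (2 * (2 * (2 * moves(1) + 1) + 1) + 1) + 1) + 1) + 1) + 1) + 1
Now compute bottom-up:
moves(1) = 1
moves(2) = 2 * 1 + 1 = 3
moves(3) = 2 * 3 + 1 = 7
moves(4) = 2 * 7 + 1 = 15
moves(5) = 2 * 15 + 1 = 31
moves(6) = 2 * 31 + 1 = 63
moves(7) = 2 * 63 + 1 = 127
moves(8) = 2 * 127 + 1 = 255
moves(9) = 2 * 255 + 1 = 511
= 511


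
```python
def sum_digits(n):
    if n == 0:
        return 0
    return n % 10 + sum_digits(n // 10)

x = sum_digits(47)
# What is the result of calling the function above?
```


sum_digits(47)
= 7 + sum_digits(4)
= 7 + 4 + sum_digits(0)
= 7 + 4 + 0
= 11


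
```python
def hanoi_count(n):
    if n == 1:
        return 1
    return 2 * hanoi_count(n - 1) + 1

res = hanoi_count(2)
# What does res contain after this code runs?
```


hanoi_count(2)
= 2 * hanoi_count(1) + 1
Now compute bottom-up:
hanoi_count(1) = 1
hanoi_count(2) = 2 * 1 + 1 = 3
= 3


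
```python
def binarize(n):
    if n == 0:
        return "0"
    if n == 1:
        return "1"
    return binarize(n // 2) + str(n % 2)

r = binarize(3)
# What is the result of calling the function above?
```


binarize(3)
= binarize(1) + "1"
= "1" + "1"
= "11"


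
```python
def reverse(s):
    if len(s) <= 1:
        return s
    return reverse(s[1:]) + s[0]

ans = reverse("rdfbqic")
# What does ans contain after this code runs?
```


reverse("rdfbqic")
= reverse("dfbqic") + "r"
= reverse("fbqic") + "d" + "r"
= reverse("bqic") + "f" + "d" + "r"
= reverse("qic") + "b" + "f" + "d" + "r"
= reverse("ic") + "q" + "b" + "f" + "d" + "r"
= reverse("c") + "i" + "q" + "b" + "f" + "d" + "r"
= "c" + "i" + "q" + "b" + "f" + "d" + "r"
= "ciqbfdr"


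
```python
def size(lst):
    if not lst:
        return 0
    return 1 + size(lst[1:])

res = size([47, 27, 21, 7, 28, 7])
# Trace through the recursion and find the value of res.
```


size([47, 27, 21, 7, 28, 7])
= 1 + size([27, 21, 7, 28, 7])
= 1 + 1 + size([21, 7, 28, 7])
= 1 + 1 + 1 + size([7, 28, 7])
= 1 + 1 + 1 + 1 + size([28, 7])
= 1 + 1 + 1 + 1 + 1 + size([7])
= 1 + 1 + 1 + 1 + 1 + 1 + size([])
= 1 + 1 + 1 + 1 + 1 + 1 + 0
= 6


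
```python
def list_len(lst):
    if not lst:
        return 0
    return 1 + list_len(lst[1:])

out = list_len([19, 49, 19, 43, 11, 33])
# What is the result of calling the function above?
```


list_len([19, 49, 19, 43, 11, 33])
= 1 + list_len([49, 19, 43, 11, 33])
= 1 + 1 + list_len([19, 43, 11, 33])
= 1 + 1 + 1 + list_len([43, 11, 33])
= 1 + 1 + 1 + 1 + list_len([11, 33])
= 1 + 1 + 1 + 1 + 1 + list_len([33])
= 1 + 1 + 1 + 1 + 1 + 1 + list_len([])
= 1 + 1 + 1 + 1 + 1 + 1 + 0
= 6


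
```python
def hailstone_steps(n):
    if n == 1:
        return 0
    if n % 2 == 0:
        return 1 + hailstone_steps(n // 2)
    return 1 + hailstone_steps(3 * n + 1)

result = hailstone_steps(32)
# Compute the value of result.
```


hailstone_steps(32)
32 is even -> hailstone_steps(16)
16 is even -> hailstone_steps(8)
8 is even -> hailstone_steps(4)
4 is even -> hailstone_steps(2)
2 is even -> hailstone_steps(1)
Reached 1 after 5 steps
= 5


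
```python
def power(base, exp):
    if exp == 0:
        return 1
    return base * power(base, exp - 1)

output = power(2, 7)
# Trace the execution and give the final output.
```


power(2, 7)
= 2 * power(2, 6)
= 2 * 2 * power(2, 5)
= 2 * 2 * 2 * power(2, 4)
= 2 * 2 * 2 * 2 * power(2, 3)
= 2 * 2 * 2 * 2 * 2 * power(2, 2)
= 2 * 2 * 2 * 2 * 2 * 2 * power(2, 1)
= 2 * 2 * 2 * 2 * 2 * 2 * 2 * power(2, 0)
= 2 * 2 * 2 * 2 * 2 * 2 * 2 * 1
= 128


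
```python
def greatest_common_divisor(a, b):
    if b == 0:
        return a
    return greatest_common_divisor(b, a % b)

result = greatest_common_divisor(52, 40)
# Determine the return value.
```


greatest_common_divisor(52, 40)
= greatest_common_divisor(40, 52 % 40) = greatest_common_divisor(40, 12)
= greatest_common_divisor(12, 40 % 12) = greatest_common_divisor(12, 4)
= greatest_common_divisor(4, 12 % 4) = greatest_common_divisor(4, 0)
b == 0, return a = 4


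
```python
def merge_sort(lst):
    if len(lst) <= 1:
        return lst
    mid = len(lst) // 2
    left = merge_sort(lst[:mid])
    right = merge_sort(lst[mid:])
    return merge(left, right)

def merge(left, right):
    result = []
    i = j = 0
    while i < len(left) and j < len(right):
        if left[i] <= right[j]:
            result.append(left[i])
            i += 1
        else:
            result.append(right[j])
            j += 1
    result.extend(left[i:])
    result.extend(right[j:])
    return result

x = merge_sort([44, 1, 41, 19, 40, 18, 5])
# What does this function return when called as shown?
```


merge_sort([44, 1, 41, 19, 40, 18, 5])
Split into [44, 1, 41] and [19, 40, 18, 5]
Left sorted: [1, 41, 44]
Right sorted: [5, 18, 19, 40]
Merge [1, 41, 44] and [5, 18, 19, 40]
= [1, 5, 18, 19, 40, 41, 44]


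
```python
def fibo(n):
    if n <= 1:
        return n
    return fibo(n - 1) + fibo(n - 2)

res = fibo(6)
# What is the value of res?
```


fibo(6)
= fibo(5) + fibo(4)
= (fibo(4) + fibo(3)) + fibo(4)
Computing bottom-up: fibo(0)=0, fibo(1)=1, fibo(2)=1, fibo(3)=2, fibo(4)=3, fibo(5)=5, fibo(6)=8
= 8


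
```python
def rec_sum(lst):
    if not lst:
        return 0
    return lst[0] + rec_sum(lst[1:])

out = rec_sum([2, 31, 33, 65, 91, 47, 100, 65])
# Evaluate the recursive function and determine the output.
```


rec_sum([2, 31, 33, 65, 91, 47, 100, 65])
= 2 + rec_sum([31, 33, 65, 91, 47, 100, 65])
= 2 + 31 + rec_sum([33, 65, 91, 47, 100, 65])
= 2 + 31 + 33 + rec_sum([65, 91, 47, 100, 65])
= 2 + 31 + 33 + 65 + rec_sum([91, 47, 100, 65])
= 2 + 31 + 33 + 65 + 91 + rec_sum([47, 100, 65])
= 2 + 31 + 33 + 65 + 91 + 47 + rec_sum([100, 65])
= 2 + 31 + 33 + 65 + 91 + 47 + 100 + rec_sum([65])
= 2 + 31 + 33 + 65 + 91 + 47 + 100 + 65 + rec_sum([])
= 2 + 31 + 33 + 65 + 91 + 47 + 100 + 65 + 0
= 434


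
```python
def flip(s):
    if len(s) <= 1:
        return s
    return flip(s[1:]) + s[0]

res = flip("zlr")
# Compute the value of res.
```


flip("zlr")
= flip("lr") + "z"
= flip("r") + "l" + "z"
= "r" + "l" + "z"
= "rlz"


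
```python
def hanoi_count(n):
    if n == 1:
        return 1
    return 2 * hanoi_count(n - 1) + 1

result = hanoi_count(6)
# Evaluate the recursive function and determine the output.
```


hanoi_count(6)
= 2 * hanoi_count(5) + 1
= 2 * (2 * hanoi_count(4) + 1) + 1
= 2 * (2 * (2 * hanoi_count(3) + 1) + 1) + 1
= 2 * (2 * (2 * (2 * hanoi_count(2) + 1) + 1) + 1) + 1
= 2 * (2 * (2 * (2 * (2 * hanoi_count(1) + 1) + 1) + 1) + 1) + 1
Now compute bottom-up:
hanoi_count(1) = 1
hanoi_count(2) = 2 * 1 + 1 = 3
hanoi_count(3) = 2 * 3 + 1 = 7
hanoi_count(4) = 2 * 7 + 1 = 15
hanoi_count(5) = 2 * 15 + 1 = 31
hanoi_count(6) = 2 * 31 + 1 = 63
= 63


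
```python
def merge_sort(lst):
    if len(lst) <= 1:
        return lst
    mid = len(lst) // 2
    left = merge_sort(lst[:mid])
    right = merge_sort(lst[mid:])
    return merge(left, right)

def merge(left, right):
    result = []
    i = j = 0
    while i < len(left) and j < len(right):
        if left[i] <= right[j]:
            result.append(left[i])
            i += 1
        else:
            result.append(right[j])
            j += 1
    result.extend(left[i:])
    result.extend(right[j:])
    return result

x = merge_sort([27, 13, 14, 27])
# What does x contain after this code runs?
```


merge_sort([27, 13, 14, 27])
Split into [27, 13] and [14, 27]
Left sorted: [13, 27]
Right sorted: [14, 27]
Merge [13, 27] and [14, 27]
= [13, 14, 27, 27]


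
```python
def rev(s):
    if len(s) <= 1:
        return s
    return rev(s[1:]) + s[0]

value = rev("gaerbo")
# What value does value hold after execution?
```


rev("gaerbo")
= rev("aerbo") + "g"
= rev("erbo") + "a" + "g"
= rev("rbo") + "e" + "a" + "g"
= rev("bo") + "r" + "e" + "a" + "g"
= rev("o") + "b" + "r" + "e" + "a" + "g"
= "o" + "b" + "r" + "e" + "a" + "g"
= "obreag"


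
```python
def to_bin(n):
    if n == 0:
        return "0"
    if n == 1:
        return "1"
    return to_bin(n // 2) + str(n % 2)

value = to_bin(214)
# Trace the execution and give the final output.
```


to_bin(214)
= to_bin(107) + "0"
= to_bin(53) + "1" + "0"
= to_bin(26) + "1" + "1" + "0"
= to_bin(13) + "0" + "1" + "1" + "0"
= to_bin(6) + "1" + "0" + "1" + "1" + "0"
= to_bin(3) + "0" + "1" + "0" + "1" + "1" + "0"
= to_bin(1) + "1" + "0" + "1" + "0" + "1" + "1" + "0"
= "1" + "1" + "0" + "1" + "0" + "1" + "1" + "0"
= "11010110"


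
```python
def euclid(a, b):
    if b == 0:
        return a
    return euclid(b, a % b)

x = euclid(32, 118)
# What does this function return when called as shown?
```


euclid(32, 118)
= euclid(118, 32 % 118) = euclid(118, 32)
= euclid(32, 118 % 32) = euclid(32, 22)
= euclid(22, 32 % 22) = euclid(22, 10)
= euclid(10, 22 % 10) = euclid(10, 2)
= euclid(2, 10 % 2) = euclid(2, 0)
b == 0, return a = 2
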